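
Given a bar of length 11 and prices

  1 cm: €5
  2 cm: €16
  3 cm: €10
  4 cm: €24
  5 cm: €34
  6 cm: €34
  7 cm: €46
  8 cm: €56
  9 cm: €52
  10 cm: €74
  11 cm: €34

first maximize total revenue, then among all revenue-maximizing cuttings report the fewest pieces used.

Let r[k] be the best obtainable value from length k. For each k, try every first piece i and keep the best of price[i] + r[k−i].
r[1] = 5
r[2] = 16
r[3] = 21  (first piece 1, then r[2]=16)
r[4] = 32  (first piece 2, then r[2]=16)
r[5] = 37  (first piece 1, then r[4]=32)
r[6] = 48  (first piece 2, then r[4]=32)
r[7] = 53  (first piece 1, then r[6]=48)
r[8] = 64  (first piece 2, then r[6]=48)
r[9] = 69  (first piece 1, then r[8]=64)
r[10] = 80  (first piece 2, then r[8]=64)
r[11] = 85  (first piece 1, then r[10]=80)
Maximum revenue is €85.
Now minimize piece count subject to staying optimal: for each k, pieces[k] = 1 + min over i with p[i]+r[k−i]=r[k] of pieces[k−i].
pieces[8] = 4
pieces[9] = 5
pieces[10] = 5
pieces[11] = 6

6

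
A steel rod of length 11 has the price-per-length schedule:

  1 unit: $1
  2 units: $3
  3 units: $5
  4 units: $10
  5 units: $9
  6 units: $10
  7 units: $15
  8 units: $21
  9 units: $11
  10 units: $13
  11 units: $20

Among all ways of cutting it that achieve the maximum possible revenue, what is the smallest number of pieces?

Let r[k] be the best obtainable value from length k. For each k, try every first piece i and keep the best of price[i] + r[k−i].
r[1] = 1
r[2] = 3
r[3] = 5
r[4] = 10
r[5] = 11  (first piece 1, then r[4]=10)
r[6] = 13  (first piece 2, then r[4]=10)
r[7] = 15  (first piece 3, then r[4]=10)
r[8] = 21
r[9] = 22  (first piece 1, then r[8]=21)
r[10] = 24  (first piece 2, then r[8]=21)
r[11] = 26  (first piece 3, then r[8]=21)
Maximum revenue is $26.
Now minimize piece count subject to staying optimal: for each k, pieces[k] = 1 + min over i with p[i]+r[k−i]=r[k] of pieces[k−i].
pieces[8] = 1
pieces[9] = 2
pieces[10] = 2
pieces[11] = 2

2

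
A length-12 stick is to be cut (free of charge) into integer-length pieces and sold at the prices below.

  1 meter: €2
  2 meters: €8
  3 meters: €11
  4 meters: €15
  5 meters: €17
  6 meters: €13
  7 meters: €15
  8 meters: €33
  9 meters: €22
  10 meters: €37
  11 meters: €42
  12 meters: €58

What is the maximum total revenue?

Consider every possible first cut. r[k] is the best of p[i]+r[k−i] over all sellable i≤k.
r[1] = 2
r[2] = max(2+2, 8+0) = 8
r[3] = max(2+8, 8+2, 11+0) = 11
r[4] = max(2+11, 8+8, 11+2, 15+0) = 16
r[5] = max(2+16, 8+11, 11+8, 15+2, 17+0) = 19
r[6] = max(2+19, 8+16, 11+11, 15+8, 17+2, 13+0) = 24
r[7] = max(2+24, 8+19, 11+16, …, 13+2, 15+0) = 27
r[8] = max(2+27, 8+24, 11+19, …, 15+2, 33+0) = 33
r[9] = max(2+33, 8+27, 11+24, …, 33+2, 22+0) = 35
r[10] = max(2+35, 8+33, 11+27, …, 22+2, 37+0) = 41
r[11] = max(2+41, 8+35, 11+33, …, 37+2, 42+0) = 44
r[12] = max(2+44, 8+41, 11+35, …, 42+2, 58+0) = 58
Best is to sell the whole 12-meter piece uncut for €58.

58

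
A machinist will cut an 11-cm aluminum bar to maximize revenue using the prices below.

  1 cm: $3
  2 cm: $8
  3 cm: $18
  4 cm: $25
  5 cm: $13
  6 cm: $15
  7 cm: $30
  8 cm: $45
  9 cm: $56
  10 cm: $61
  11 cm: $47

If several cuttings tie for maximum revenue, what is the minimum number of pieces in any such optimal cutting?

3

Build r[k] bottom-up: r[k] = max over allowed piece i of (p[i] + r[k−i]).
r[1] = 3
r[2] = max(3+3, 8+0) = 8
r[3] = max(3+8, 8+3, 18+0) = 18
r[4] = max(3+18, 8+8, 18+3, 25+0) = 25
r[5] = max(3+25, 8+18, 18+8, 25+3, 13+0) = 28
r[6] = max(3+28, 8+25, 18+18, 25+8, 13+3, 15+0) = 36
r[7] = max(3+36, 8+28, 18+25, …, 15+3, 30+0) = 43
r[8] = max(3+43, 8+36, 18+28, …, 30+3, 45+0) = 50
r[9] = max(3+50, 8+43, 18+36, …, 45+3, 56+0) = 56
r[10] = max(3+56, 8+50, 18+43, …, 56+3, 61+0) = 61
r[11] = max(3+61, 8+56, 18+50, …, 61+3, 47+0) = 68
Maximum revenue is $68.
Now minimize piece count subject to staying optimal: for each k, pieces[k] = 1 + min over i with p[i]+r[k−i]=r[k] of pieces[k−i].
pieces[8] = 2
pieces[9] = 1
pieces[10] = 1
pieces[11] = 3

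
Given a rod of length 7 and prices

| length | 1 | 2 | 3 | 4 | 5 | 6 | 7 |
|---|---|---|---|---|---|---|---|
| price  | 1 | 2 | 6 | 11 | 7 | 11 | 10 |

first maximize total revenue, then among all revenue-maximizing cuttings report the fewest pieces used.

Build r[k] bottom-up: r[k] = max over allowed piece i of (p[i] + r[k−i]).
r[1] = 1
r[2] = max(1+1, 2+0) = 2
r[3] = max(1+2, 2+1, 6+0) = 6
r[4] = max(1+6, 2+2, 6+1, 11+0) = 11
r[5] = max(1+11, 2+6, 6+2, 11+1, 7+0) = 12
r[6] = max(1+12, 2+11, 6+6, 11+2, 7+1, 11+0) = 13
r[7] = max(1+13, 2+12, 6+11, …, 11+1, 10+0) = 17
Maximum revenue is $17.
Now minimize piece count subject to staying optimal: for each k, pieces[k] = 1 + min over i with p[i]+r[k−i]=r[k] of pieces[k−i].
pieces[4] = 1
pieces[5] = 2
pieces[6] = 2
pieces[7] = 2

2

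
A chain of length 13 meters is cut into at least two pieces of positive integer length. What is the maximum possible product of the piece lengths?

108

Let P[k] be the best product for length k (with at least one cut). For each first piece i, the rest contributes max(k−i, P[k−i]).
Small cases: P[2]=1, P[3]=2, P[4]=4, P[5]=6, P[6]=9.
P[7] = 2*max(5,6) = 2*6 = 12
P[8] = 2*max(6,9) = 2*9 = 18
P[9] = 3*max(6,9) = 3*9 = 27
P[10] = 2*max(8,18) = 2*18 = 36
P[11] = 2*max(9,27) = 2*27 = 54
P[12] = 3*max(9,27) = 3*27 = 81
P[13] = 2*max(11,54) = 2*54 = 108
One optimal split: 3 + 3 + 3 + 2 + 2; product 3*3*3*2*2 = 108.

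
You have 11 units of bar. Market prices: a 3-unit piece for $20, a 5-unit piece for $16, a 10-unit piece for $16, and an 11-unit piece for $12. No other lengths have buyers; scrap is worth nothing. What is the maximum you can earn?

60

Build best[k] bottom-up: best[k] = max over allowed piece i of (p[i] + best[k−i]).
best[1] = 0
best[2] = 0
best[3] = 20
best[4] = 20
best[5] = max(20+0, 16+0) = 20
best[6] = max(20+20, 16+0) = 40
best[7] = max(20+20, 16+0) = 40
best[8] = max(20+20, 16+20) = 40
best[9] = max(20+40, 16+20) = 60
best[10] = max(20+40, 16+20, 16+0) = 60
best[11] = max(20+40, 16+40, 16+0, 12+0) = 60
One optimal cutting: pieces 3 + 3 + 3 with 2 units of scrap → $60.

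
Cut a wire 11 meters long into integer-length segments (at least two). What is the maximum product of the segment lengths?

54

Fill P[k] for k=2..11: at each k try every first piece i and multiply by the better of (k−i) uncut or P[k−i].
P[2] = 1*max(1,0) = 1*1 = 1
P[3] = 1*max(2,1) = 1*2 = 2
P[4] = 2*max(2,1) = 2*2 = 4
P[5] = 2*max(3,2) = 2*3 = 6
P[6] = 3*max(3,2) = 3*3 = 9
P[7] = 2*max(5,6) = 2*6 = 12
P[8] = 2*max(6,9) = 2*9 = 18
P[9] = 3*max(6,9) = 3*9 = 27
P[10] = 2*max(8,18) = 2*18 = 36
P[11] = 2*max(9,27) = 2*27 = 54
One optimal split: 3 + 3 + 3 + 2; product 3*3*3*2 = 54.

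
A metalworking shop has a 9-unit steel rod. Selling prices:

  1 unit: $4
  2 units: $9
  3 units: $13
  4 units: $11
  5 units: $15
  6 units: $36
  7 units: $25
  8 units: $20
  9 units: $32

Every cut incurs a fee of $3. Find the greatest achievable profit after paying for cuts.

46

Consider every possible first cut. v[k] is the best of p[i]+v[k−i] over all sellable i≤k, charging 3 whenever i<k.
v[1] = 4
v[2] = max(4+4-3, 9+0) = 9
v[3] = max(4+9-3, 9+4-3, 13+0) = 13
v[4] = max(4+13-3, 9+9-3, 13+4-3, 11+0) = 15
v[5] = max(4+15-3, 9+13-3, 13+9-3, 11+4-3, 15+0) = 19
v[6] = max(4+19-3, 9+15-3, 13+13-3, 11+9-3, 15+4-3, 36+0) = 36
v[7] = max(4+36-3, 9+19-3, 13+15-3, …, 36+4-3, 25+0) = 37
v[8] = max(4+37-3, 9+36-3, 13+19-3, …, 25+4-3, 20+0) = 42
v[9] = max(4+42-3, 9+37-3, 13+36-3, …, 20+4-3, 32+0) = 46
One optimal plan: pieces 6 + 3 (1 cut) → $49 − $3 = $46.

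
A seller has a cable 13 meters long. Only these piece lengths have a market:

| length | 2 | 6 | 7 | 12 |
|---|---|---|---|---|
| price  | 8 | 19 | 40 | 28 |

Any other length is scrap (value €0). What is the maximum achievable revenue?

Consider every possible first cut. f[k] is the best of p[i]+f[k−i] over all sellable i≤k.
f[1] = 0
f[2] = 8
f[3] = 8
f[4] = 16  (first piece 2, then f[2]=8)
f[5] = 16
f[6] = 24  (first piece 2, then f[4]=16)
f[7] = 40
f[8] = 40
f[9] = 48  (first piece 2, then f[7]=40)
f[10] = 48
f[11] = 56  (first piece 2, then f[9]=48)
f[12] = 56
f[13] = 64  (first piece 2, then f[11]=56)
One optimal cutting: 7 + 2 + 2 + 2 → €64.

64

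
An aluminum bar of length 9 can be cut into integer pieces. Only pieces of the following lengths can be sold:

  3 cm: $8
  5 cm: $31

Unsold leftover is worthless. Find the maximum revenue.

39

Let f[k] be the best obtainable value from length k. For each k, try every first piece i and keep the best of price[i] + f[k−i].
f[1] = 0
f[2] = 0
f[3] = 8
f[4] = 8
f[5] = max(8+0, 31+0) = 31
f[6] = max(8+8, 31+0) = 31
f[7] = max(8+8, 31+0) = 31
f[8] = max(8+31, 31+8) = 39
f[9] = max(8+31, 31+8) = 39
One optimal cutting: pieces 5 + 3 with 1 cm of scrap → $39.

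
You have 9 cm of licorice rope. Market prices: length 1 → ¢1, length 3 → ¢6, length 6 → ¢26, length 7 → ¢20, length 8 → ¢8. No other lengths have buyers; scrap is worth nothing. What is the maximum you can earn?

Consider every possible first cut. f[k] is the best of p[i]+f[k−i] over all sellable i≤k.
f[1] = 1
f[2] = 2  (first piece 1, then f[1]=1)
f[3] = max(1+2, 6+0) = 6
f[4] = max(1+6, 6+1) = 7
f[5] = max(1+7, 6+2) = 8
f[6] = max(1+8, 6+6, 26+0) = 26
f[7] = max(1+26, 6+7, 26+1, 20+0) = 27
f[8] = max(1+27, 6+8, 26+2, 20+1, 8+0) = 28
f[9] = max(1+28, 6+26, 26+6, 20+2, 8+1) = 32
One optimal cutting: 6 + 3 → ¢32.

32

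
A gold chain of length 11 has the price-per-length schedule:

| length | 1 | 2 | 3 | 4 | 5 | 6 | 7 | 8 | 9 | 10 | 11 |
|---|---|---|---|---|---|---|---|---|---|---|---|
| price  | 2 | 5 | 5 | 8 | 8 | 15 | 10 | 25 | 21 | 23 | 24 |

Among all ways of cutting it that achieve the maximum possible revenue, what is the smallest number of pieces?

3

Consider every possible first cut. r[k] is the best of p[i]+r[k−i] over all sellable i≤k.
r[1] = 2
r[2] = 5
r[3] = 7  (first piece 1, then r[2]=5)
r[4] = 10  (first piece 2, then r[2]=5)
r[5] = 12  (first piece 1, then r[4]=10)
r[6] = 15  (first piece 2, then r[4]=10)
r[7] = 17  (first piece 1, then r[6]=15)
r[8] = 25
r[9] = 27  (first piece 1, then r[8]=25)
r[10] = 30  (first piece 2, then r[8]=25)
r[11] = 32  (first piece 1, then r[10]=30)
Maximum revenue is $32.
Now minimize piece count subject to staying optimal: for each k, pieces[k] = 1 + min over i with p[i]+r[k−i]=r[k] of pieces[k−i].
pieces[8] = 1
pieces[9] = 2
pieces[10] = 2
pieces[11] = 3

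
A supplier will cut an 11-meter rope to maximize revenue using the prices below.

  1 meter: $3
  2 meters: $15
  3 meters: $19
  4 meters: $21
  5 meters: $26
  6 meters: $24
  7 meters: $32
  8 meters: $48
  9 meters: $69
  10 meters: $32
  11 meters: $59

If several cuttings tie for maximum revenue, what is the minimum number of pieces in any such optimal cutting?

2

Let r[k] be the best obtainable value from length k. For each k, try every first piece i and keep the best of price[i] + r[k−i].
r[1] = 3
r[2] = 15
r[3] = 19
r[4] = 30  (first piece 2, then r[2]=15)
r[5] = 34  (first piece 2, then r[3]=19)
r[6] = 45  (first piece 2, then r[4]=30)
r[7] = 49  (first piece 2, then r[5]=34)
r[8] = 60  (first piece 2, then r[6]=45)
r[9] = 69
r[10] = 75  (first piece 2, then r[8]=60)
r[11] = 84  (first piece 2, then r[9]=69)
Maximum revenue is $84.
Now minimize piece count subject to staying optimal: for each k, pieces[k] = 1 + min over i with p[i]+r[k−i]=r[k] of pieces[k−i].
pieces[8] = 4
pieces[9] = 1
pieces[10] = 5
pieces[11] = 2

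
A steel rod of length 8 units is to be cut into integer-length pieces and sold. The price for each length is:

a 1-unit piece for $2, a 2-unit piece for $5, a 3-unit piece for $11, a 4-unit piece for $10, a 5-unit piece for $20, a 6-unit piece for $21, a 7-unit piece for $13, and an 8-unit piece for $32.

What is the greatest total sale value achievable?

Build r[k] bottom-up: r[k] = max over allowed piece i of (p[i] + r[k−i]).
r[1] = 2
r[2] = max(2+2, 5+0) = 5
r[3] = max(2+5, 5+2, 11+0) = 11
r[4] = max(2+11, 5+5, 11+2, 10+0) = 13
r[5] = max(2+13, 5+11, 11+5, 10+2, 20+0) = 20
r[6] = max(2+20, 5+13, 11+11, 10+5, 20+2, 21+0) = 22
r[7] = max(2+22, 5+20, 11+13, …, 21+2, 13+0) = 25
r[8] = max(2+25, 5+22, 11+20, …, 13+2, 32+0) = 32
Best is to sell the whole 8-unit piece uncut for $32.

32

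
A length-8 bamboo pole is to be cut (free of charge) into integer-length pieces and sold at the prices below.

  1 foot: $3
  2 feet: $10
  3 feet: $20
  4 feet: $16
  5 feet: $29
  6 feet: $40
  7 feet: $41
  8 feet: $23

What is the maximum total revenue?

50

Build best[k] bottom-up: best[k] = max over allowed piece i of (p[i] + best[k−i]).
best[1] = 3
best[2] = max(3+3, 10+0) = 10
best[3] = max(3+10, 10+3, 20+0) = 20
best[4] = max(3+20, 10+10, 20+3, 16+0) = 23
best[5] = max(3+23, 10+20, 20+10, 16+3, 29+0) = 30
best[6] = max(3+30, 10+23, 20+20, 16+10, 29+3, 40+0) = 40
best[7] = max(3+40, 10+30, 20+23, …, 40+3, 41+0) = 43
best[8] = max(3+43, 10+40, 20+30, …, 41+3, 23+0) = 50
One optimal cutting: 3 + 3 + 2 → $20 + $20 + $10 = $50.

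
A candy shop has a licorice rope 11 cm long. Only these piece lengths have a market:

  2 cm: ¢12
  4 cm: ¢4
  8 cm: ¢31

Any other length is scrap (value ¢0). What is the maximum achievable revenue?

60

Let r[k] be the best obtainable value from length k. For each k, try every first piece i and keep the best of price[i] + r[k−i].
r[1] = 0
r[2] = 12
r[3] = 12
r[4] = max(12+12, 4+0) = 24
r[5] = max(12+12, 4+0) = 24
r[6] = max(12+24, 4+12) = 36
r[7] = max(12+24, 4+12) = 36
r[8] = max(12+36, 4+24, 31+0) = 48
r[9] = max(12+36, 4+24, 31+0) = 48
r[10] = max(12+48, 4+36, 31+12) = 60
r[11] = max(12+48, 4+36, 31+12) = 60
One optimal cutting: pieces 2 + 2 + 2 + 2 + 2 with 1 cm of scrap → ¢60.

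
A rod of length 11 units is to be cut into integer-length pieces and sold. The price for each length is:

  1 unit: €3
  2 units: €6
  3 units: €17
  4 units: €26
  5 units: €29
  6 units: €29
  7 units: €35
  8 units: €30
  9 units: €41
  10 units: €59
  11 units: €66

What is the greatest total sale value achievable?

69

Let R[k] be the best obtainable value from length k. For each k, try every first piece i and keep the best of price[i] + R[k−i].
R[1] = 3
R[2] = 6  (first piece 1, then R[1]=3)
R[3] = 17
R[4] = 26
R[5] = 29  (first piece 1, then R[4]=26)
R[6] = 34  (first piece 3, then R[3]=17)
R[7] = 43  (first piece 3, then R[4]=26)
R[8] = 52  (first piece 4, then R[4]=26)
R[9] = 55  (first piece 1, then R[8]=52)
R[10] = 60  (first piece 3, then R[7]=43)
R[11] = 69  (first piece 3, then R[8]=52)
One optimal cutting: 4 + 4 + 3 → €26 + €26 + €17 = €69.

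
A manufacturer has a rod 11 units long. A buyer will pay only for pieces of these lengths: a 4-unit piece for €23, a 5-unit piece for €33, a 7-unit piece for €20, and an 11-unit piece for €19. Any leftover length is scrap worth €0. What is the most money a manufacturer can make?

66

Build best[k] bottom-up: best[k] = max over allowed piece i of (p[i] + best[k−i]).
best[1] = 0
best[2] = 0
best[3] = 0
best[4] = 23
best[5] = 33
best[6] = 33
best[7] = 33
best[8] = 46  (first piece 4, then best[4]=23)
best[9] = 56  (first piece 4, then best[5]=33)
best[10] = 66  (first piece 5, then best[5]=33)
best[11] = 66
One optimal cutting: pieces 5 + 5 with 1 unit of scrap → €66.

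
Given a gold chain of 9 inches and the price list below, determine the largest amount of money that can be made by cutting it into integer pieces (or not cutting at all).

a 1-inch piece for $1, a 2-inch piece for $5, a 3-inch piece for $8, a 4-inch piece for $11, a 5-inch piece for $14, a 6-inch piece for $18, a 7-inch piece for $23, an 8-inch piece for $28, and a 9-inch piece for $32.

32

Build r[k] bottom-up: r[k] = max over allowed piece i of (p[i] + r[k−i]).
r[1] = 1
r[2] = max(1+1, 5+0) = 5
r[3] = max(1+5, 5+1, 8+0) = 8
r[4] = max(1+8, 5+5, 8+1, 11+0) = 11
r[5] = max(1+11, 5+8, 8+5, 11+1, 14+0) = 14
r[6] = max(1+14, 5+11, 8+8, 11+5, 14+1, 18+0) = 18
r[7] = max(1+18, 5+14, 8+11, …, 18+1, 23+0) = 23
r[8] = max(1+23, 5+18, 8+14, …, 23+1, 28+0) = 28
r[9] = max(1+28, 5+23, 8+18, …, 28+1, 32+0) = 32
Best is to sell the whole 9-inch piece uncut for $32.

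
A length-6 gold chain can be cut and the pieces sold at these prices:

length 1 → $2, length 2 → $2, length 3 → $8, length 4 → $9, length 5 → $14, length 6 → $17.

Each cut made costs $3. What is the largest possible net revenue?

Let v[k] be the best obtainable value from length k. For each k, try every first piece i and keep the best of price[i] + v[k−i] minus the 3 cut fee when i<k.
v[1] = 2
v[2] = 2
v[3] = 8
v[4] = 9
v[5] = 14
v[6] = 17
Best is to make no cuts and sell whole for $17.

17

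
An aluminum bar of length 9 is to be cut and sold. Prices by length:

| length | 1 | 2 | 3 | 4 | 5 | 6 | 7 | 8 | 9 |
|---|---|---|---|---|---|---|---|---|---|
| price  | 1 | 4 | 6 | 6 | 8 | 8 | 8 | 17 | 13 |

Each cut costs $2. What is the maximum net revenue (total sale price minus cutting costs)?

16

Build v[k] bottom-up: v[k] = max over allowed piece i of (p[i] + v[k−i]) − 2 per cut.
v[1] = 1
v[2] = 4
v[3] = 6
v[4] = 6  (first piece 2, then v[2]=4)
v[5] = 8  (first piece 2, then v[3]=6)
v[6] = 10  (first piece 3, then v[3]=6)
v[7] = 10  (first piece 2, then v[5]=8)
v[8] = 17
v[9] = 16  (first piece 1, then v[8]=17)
One optimal plan: pieces 8 + 1 (1 cut) → $18 − $2 = $16.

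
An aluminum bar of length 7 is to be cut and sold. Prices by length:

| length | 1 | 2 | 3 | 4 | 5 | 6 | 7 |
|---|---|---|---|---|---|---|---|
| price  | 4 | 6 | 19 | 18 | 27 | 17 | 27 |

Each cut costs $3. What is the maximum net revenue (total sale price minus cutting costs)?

36

Build r[k] bottom-up: r[k] = max over allowed piece i of (p[i] + r[k−i]) − 3 per cut.
r[1] = 4
r[2] = max(4+4-3, 6+0) = 6
r[3] = max(4+6-3, 6+4-3, 19+0) = 19
r[4] = max(4+19-3, 6+6-3, 19+4-3, 18+0) = 20
r[5] = max(4+20-3, 6+19-3, 19+6-3, 18+4-3, 27+0) = 27
r[6] = max(4+27-3, 6+20-3, 19+19-3, 18+6-3, 27+4-3, 17+0) = 35
r[7] = max(4+35-3, 6+27-3, 19+20-3, …, 17+4-3, 27+0) = 36
One optimal plan: pieces 3 + 3 + 1 (2 cuts) → $42 − $6 = $36.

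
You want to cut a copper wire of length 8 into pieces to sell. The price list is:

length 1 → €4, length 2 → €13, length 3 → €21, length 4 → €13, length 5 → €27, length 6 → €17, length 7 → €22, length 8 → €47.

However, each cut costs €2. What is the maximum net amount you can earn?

51

Build net[k] bottom-up: net[k] = max over allowed piece i of (p[i] + net[k−i]) − 2 per cut.
net[1] = 4
net[2] = max(4+4-2, 13+0) = 13
net[3] = max(4+13-2, 13+4-2, 21+0) = 21
net[4] = max(4+21-2, 13+13-2, 21+4-2, 13+0) = 24
net[5] = max(4+24-2, 13+21-2, 21+13-2, 13+4-2, 27+0) = 32
net[6] = max(4+32-2, 13+24-2, 21+21-2, 13+13-2, 27+4-2, 17+0) = 40
net[7] = max(4+40-2, 13+32-2, 21+24-2, …, 17+4-2, 22+0) = 43
net[8] = max(4+43-2, 13+40-2, 21+32-2, …, 22+4-2, 47+0) = 51
One optimal plan: pieces 3 + 3 + 2 (2 cuts) → €55 − €4 = €51.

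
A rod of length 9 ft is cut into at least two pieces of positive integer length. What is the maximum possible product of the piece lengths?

27

Define m[k] = max over 1≤i<k of i · max(k−i, m[k−i]); the inner max lets the remainder stay uncut if that's better.
m[2] = 1*max(1,0) = 1*1 = 1
m[3] = 1*max(2,1) = 1*2 = 2
m[4] = 2*max(2,1) = 2*2 = 4
m[5] = 2*max(3,2) = 2*3 = 6
m[6] = 3*max(3,2) = 3*3 = 9
m[7] = 2*max(5,6) = 2*6 = 12
m[8] = 2*max(6,9) = 2*9 = 18
m[9] = 3*max(6,9) = 3*9 = 27
One optimal split: 3 + 3 + 3; product 3*3*3 = 27.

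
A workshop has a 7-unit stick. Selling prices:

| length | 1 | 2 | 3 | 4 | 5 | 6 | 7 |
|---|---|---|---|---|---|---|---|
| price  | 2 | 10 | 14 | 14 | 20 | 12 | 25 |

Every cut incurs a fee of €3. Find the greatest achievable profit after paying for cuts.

Consider every possible first cut. r[k] is the best of p[i]+r[k−i] over all sellable i≤k, charging 3 whenever i<k.
r[1] = 2
r[2] = 10
r[3] = 14
r[4] = 17  (first piece 2, then r[2]=10)
r[5] = 21  (first piece 2, then r[3]=14)
r[6] = 25  (first piece 3, then r[3]=14)
r[7] = 28  (first piece 2, then r[5]=21)
One optimal plan: pieces 3 + 2 + 2 (2 cuts) → €34 − €6 = €28.

28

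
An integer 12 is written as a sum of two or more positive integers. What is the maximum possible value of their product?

81

Define m[k] = max over 1≤i<k of i · max(k−i, m[k−i]); the inner max lets the remainder stay uncut if that's better.
Small cases: m[2]=1, m[3]=2, m[4]=4, m[5]=6.
m[6] = 3*max(3,2) = 3*3 = 9
m[7] = 2*max(5,6) = 2*6 = 12
m[8] = 2*max(6,9) = 2*9 = 18
m[9] = 3*max(6,9) = 3*9 = 27
m[10] = 2*max(8,18) = 2*18 = 36
m[11] = 2*max(9,27) = 2*27 = 54
m[12] = 3*max(9,27) = 3*27 = 81
One optimal split: 3 + 3 + 3 + 3; product 3*3*3*3 = 81.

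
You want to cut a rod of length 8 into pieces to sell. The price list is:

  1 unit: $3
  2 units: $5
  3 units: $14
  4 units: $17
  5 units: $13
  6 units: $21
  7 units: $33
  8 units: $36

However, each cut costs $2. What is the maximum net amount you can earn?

36

Build r[k] bottom-up: r[k] = max over allowed piece i of (p[i] + r[k−i]) − 2 per cut.
r[1] = 3
r[2] = 5
r[3] = 14
r[4] = 17
r[5] = 18  (first piece 1, then r[4]=17)
r[6] = 26  (first piece 3, then r[3]=14)
r[7] = 33
r[8] = 36
Best is to make no cuts and sell whole for $36.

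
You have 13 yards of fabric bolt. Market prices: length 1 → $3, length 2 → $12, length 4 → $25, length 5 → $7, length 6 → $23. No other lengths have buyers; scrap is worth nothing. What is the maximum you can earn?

78

Let r[k] be the best obtainable value from length k. For each k, try every first piece i and keep the best of price[i] + r[k−i].
r[1] = 3
r[2] = 12
r[3] = 15  (first piece 1, then r[2]=12)
r[4] = 25
r[5] = 28  (first piece 1, then r[4]=25)
r[6] = 37  (first piece 2, then r[4]=25)
r[7] = 40  (first piece 1, then r[6]=37)
r[8] = 50  (first piece 4, then r[4]=25)
r[9] = 53  (first piece 1, then r[8]=50)
r[10] = 62  (first piece 2, then r[8]=50)
r[11] = 65  (first piece 1, then r[10]=62)
r[12] = 75  (first piece 4, then r[8]=50)
r[13] = 78  (first piece 1, then r[12]=75)
One optimal cutting: 4 + 4 + 4 + 1 → $78.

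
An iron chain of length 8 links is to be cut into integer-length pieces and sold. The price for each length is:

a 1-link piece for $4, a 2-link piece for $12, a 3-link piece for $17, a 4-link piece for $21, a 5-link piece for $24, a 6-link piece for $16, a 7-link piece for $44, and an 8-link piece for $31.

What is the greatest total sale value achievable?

48

Let R[k] be the best obtainable value from length k. For each k, try every first piece i and keep the best of price[i] + R[k−i].
R[1] = 4
R[2] = max(4+4, 12+0) = 12
R[3] = max(4+12, 12+4, 17+0) = 17
R[4] = max(4+17, 12+12, 17+4, 21+0) = 24
R[5] = max(4+24, 12+17, 17+12, 21+4, 24+0) = 29
R[6] = max(4+29, 12+24, 17+17, 21+12, 24+4, 16+0) = 36
R[7] = max(4+36, 12+29, 17+24, …, 16+4, 44+0) = 44
R[8] = max(4+44, 12+36, 17+29, …, 44+4, 31+0) = 48
One optimal cutting: 7 + 1 → $44 + $4 = $48.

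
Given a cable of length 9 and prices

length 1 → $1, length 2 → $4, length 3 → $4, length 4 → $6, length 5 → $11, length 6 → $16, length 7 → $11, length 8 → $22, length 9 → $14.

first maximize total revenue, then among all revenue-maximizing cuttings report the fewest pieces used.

2

Consider every possible first cut. r[k] is the best of p[i]+r[k−i] over all sellable i≤k.
r[1] = 1
r[2] = max(1+1, 4+0) = 4
r[3] = max(1+4, 4+1, 4+0) = 5
r[4] = max(1+5, 4+4, 4+1, 6+0) = 8
r[5] = max(1+8, 4+5, 4+4, 6+1, 11+0) = 11
r[6] = max(1+11, 4+8, 4+5, 6+4, 11+1, 16+0) = 16
r[7] = max(1+16, 4+11, 4+8, …, 16+1, 11+0) = 17
r[8] = max(1+17, 4+16, 4+11, …, 11+1, 22+0) = 22
r[9] = max(1+22, 4+17, 4+16, …, 22+1, 14+0) = 23
Maximum revenue is $23.
Now minimize piece count subject to staying optimal: for each k, pieces[k] = 1 + min over i with p[i]+r[k−i]=r[k] of pieces[k−i].
pieces[6] = 1
pieces[7] = 2
pieces[8] = 1
pieces[9] = 2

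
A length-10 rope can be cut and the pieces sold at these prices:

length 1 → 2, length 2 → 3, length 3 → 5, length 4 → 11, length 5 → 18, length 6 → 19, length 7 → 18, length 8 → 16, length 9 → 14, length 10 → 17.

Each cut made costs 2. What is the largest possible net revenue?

34

Build r[k] bottom-up: r[k] = max over allowed piece i of (p[i] + r[k−i]) − 2 per cut.
r[1] = 2
r[2] = 3
r[3] = 5
r[4] = 11
r[5] = 18
r[6] = 19
r[7] = 19  (first piece 1, then r[6]=19)
r[8] = 21  (first piece 3, then r[5]=18)
r[9] = 27  (first piece 4, then r[5]=18)
r[10] = 34  (first piece 5, then r[5]=18)
One optimal plan: pieces 5 + 5 (1 cut) → 36 − 2 = 34.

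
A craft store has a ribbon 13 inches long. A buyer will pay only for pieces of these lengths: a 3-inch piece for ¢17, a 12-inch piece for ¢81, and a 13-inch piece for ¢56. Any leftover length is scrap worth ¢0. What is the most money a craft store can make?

Build best[k] bottom-up: best[k] = max over allowed piece i of (p[i] + best[k−i]).
best[1] = 0
best[2] = 0
best[3] = 17
best[4] = 17
best[5] = 17
best[6] = 34  (first piece 3, then best[3]=17)
best[7] = 34
best[8] = 34
best[9] = 51  (first piece 3, then best[6]=34)
best[10] = 51
best[11] = 51
best[12] = 81
best[13] = 81
One optimal cutting: pieces 12 with 1 inch of scrap → ¢81.

81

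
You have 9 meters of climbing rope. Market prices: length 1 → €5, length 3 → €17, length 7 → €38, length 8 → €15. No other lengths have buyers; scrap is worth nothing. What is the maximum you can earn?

Consider every possible first cut. r[k] is the best of p[i]+r[k−i] over all sellable i≤k.
r[1] = 5
r[2] = 10  (first piece 1, then r[1]=5)
r[3] = 17
r[4] = 22  (first piece 1, then r[3]=17)
r[5] = 27  (first piece 1, then r[4]=22)
r[6] = 34  (first piece 3, then r[3]=17)
r[7] = 39  (first piece 1, then r[6]=34)
r[8] = 44  (first piece 1, then r[7]=39)
r[9] = 51  (first piece 3, then r[6]=34)
One optimal cutting: 3 + 3 + 3 → €51.

51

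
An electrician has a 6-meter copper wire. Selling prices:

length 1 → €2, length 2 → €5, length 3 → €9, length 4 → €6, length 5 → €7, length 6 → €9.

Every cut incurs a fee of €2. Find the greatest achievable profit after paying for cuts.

16

Consider every possible first cut. r[k] is the best of p[i]+r[k−i] over all sellable i≤k, charging 2 whenever i<k.
r[1] = 2
r[2] = max(2+2-2, 5+0) = 5
r[3] = max(2+5-2, 5+2-2, 9+0) = 9
r[4] = max(2+9-2, 5+5-2, 9+2-2, 6+0) = 9
r[5] = max(2+9-2, 5+9-2, 9+5-2, 6+2-2, 7+0) = 12
r[6] = max(2+12-2, 5+9-2, 9+9-2, 6+5-2, 7+2-2, 9+0) = 16
One optimal plan: pieces 3 + 3 (1 cut) → €18 − €2 = €16.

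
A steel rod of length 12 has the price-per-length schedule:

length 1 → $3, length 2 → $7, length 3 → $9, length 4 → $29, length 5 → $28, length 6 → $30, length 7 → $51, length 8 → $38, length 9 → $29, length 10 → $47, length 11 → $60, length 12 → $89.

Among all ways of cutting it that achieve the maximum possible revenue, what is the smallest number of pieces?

Build r[k] bottom-up: r[k] = max over allowed piece i of (p[i] + r[k−i]).
r[1] = 3
r[2] = 7
r[3] = 10  (first piece 1, then r[2]=7)
r[4] = 29
r[5] = 32  (first piece 1, then r[4]=29)
r[6] = 36  (first piece 2, then r[4]=29)
r[7] = 51
r[8] = 58  (first piece 4, then r[4]=29)
r[9] = 61  (first piece 1, then r[8]=58)
r[10] = 65  (first piece 2, then r[8]=58)
r[11] = 80  (first piece 4, then r[7]=51)
r[12] = 89
Maximum revenue is $89.
Now minimize piece count subject to staying optimal: for each k, pieces[k] = 1 + min over i with p[i]+r[k−i]=r[k] of pieces[k−i].
pieces[9] = 3
pieces[10] = 3
pieces[11] = 2
pieces[12] = 1

1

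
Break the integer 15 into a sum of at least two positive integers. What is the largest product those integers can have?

243

Fill f[k] for k=2..15: at each k try every first piece i and multiply by the better of (k−i) uncut or f[k−i].
Small cases: f[2]=1, f[3]=2, f[4]=4, f[5]=6, f[6]=9, f[7]=12, f[8]=18, f[9]=27, f[10]=36.
f[11] = 2×max(9,27) = 2×27 = 54
f[12] = 3×max(9,27) = 3×27 = 81
f[13] = 2×max(11,54) = 2×54 = 108
f[14] = 2×max(12,81) = 2×81 = 162
f[15] = 3×max(12,81) = 3×81 = 243
One optimal split: 3 + 3 + 3 + 3 + 3; product 3×3×3×3×3 = 243.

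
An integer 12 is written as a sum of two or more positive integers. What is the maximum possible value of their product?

81

Fill g[k] for k=2..12: at each k try every first piece i and multiply by the better of (k−i) uncut or g[k−i].
g[2] = 1*max(1,0) = 1*1 = 1
g[3] = max(1*2, 2*1) = 2
g[4] = max(1*3, 2*2, 3*1) = 4
g[5] = max(1*4, 2*3, 3*2, 4*1) = 6
g[6] = max(1*6, 2*4, 3*3, 4*2, 5*1) = 9
g[7] = max(1*9, 2*6, 3*4, 4*3, 5*2, 6*1) = 12
g[8] = max(1*12, 2*9, 3*6, …, 6*2, 7*1) = 18
g[9] = max(1*18, 2*12, 3*9, …, 7*2, 8*1) = 27
g[10] = max(1*27, 2*18, 3*12, …, 8*2, 9*1) = 36
g[11] = max(1*36, 2*27, 3*18, …, 9*2, 10*1) = 54
g[12] = max(1*54, 2*36, 3*27, …, 10*2, 11*1) = 81
One optimal split: 3 + 3 + 3 + 3; product 3*3*3*3 = 81.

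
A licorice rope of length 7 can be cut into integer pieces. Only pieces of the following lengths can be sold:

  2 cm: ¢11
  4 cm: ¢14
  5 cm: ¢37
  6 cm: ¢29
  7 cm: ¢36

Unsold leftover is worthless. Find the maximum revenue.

Consider every possible first cut. r[k] is the best of p[i]+r[k−i] over all sellable i≤k.
r[1] = 0
r[2] = 11
r[3] = 11
r[4] = max(11+11, 14+0) = 22
r[5] = max(11+11, 14+0, 37+0) = 37
r[6] = max(11+22, 14+11, 37+0, 29+0) = 37
r[7] = max(11+37, 14+11, 37+11, 29+0, 36+0) = 48
One optimal cutting: 5 + 2 → ¢48.

48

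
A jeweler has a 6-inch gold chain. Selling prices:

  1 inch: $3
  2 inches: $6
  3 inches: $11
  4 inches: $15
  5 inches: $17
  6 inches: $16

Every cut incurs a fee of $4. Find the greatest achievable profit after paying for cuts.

Consider every possible first cut. net[k] is the best of p[i]+net[k−i] over all sellable i≤k, charging 4 whenever i<k.
net[1] = 3
net[2] = 6
net[3] = 11
net[4] = 15
net[5] = 17
net[6] = 18  (first piece 3, then net[3]=11)
One optimal plan: pieces 3 + 3 (1 cut) → $22 − $4 = $18.

18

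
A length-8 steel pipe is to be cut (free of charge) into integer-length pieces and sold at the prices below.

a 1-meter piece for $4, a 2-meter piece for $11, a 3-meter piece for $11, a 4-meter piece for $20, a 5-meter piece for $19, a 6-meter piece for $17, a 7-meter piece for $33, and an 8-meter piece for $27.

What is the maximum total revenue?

Build v[k] bottom-up: v[k] = max over allowed piece i of (p[i] + v[k−i]).
v[1] = 4
v[2] = max(4+4, 11+0) = 11
v[3] = max(4+11, 11+4, 11+0) = 15
v[4] = max(4+15, 11+11, 11+4, 20+0) = 22
v[5] = max(4+22, 11+15, 11+11, 20+4, 19+0) = 26
v[6] = max(4+26, 11+22, 11+15, 20+11, 19+4, 17+0) = 33
v[7] = max(4+33, 11+26, 11+22, …, 17+4, 33+0) = 37
v[8] = max(4+37, 11+33, 11+26, …, 33+4, 27+0) = 44
One optimal cutting: 2 + 2 + 2 + 2 → $11 + $11 + $11 + $11 = $44.

44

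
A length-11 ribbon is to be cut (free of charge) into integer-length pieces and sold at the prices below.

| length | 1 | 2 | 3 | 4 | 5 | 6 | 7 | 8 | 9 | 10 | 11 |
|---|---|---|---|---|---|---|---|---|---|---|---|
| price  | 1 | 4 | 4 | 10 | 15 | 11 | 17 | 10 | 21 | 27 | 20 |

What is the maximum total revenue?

Consider every possible first cut. R[k] is the best of p[i]+R[k−i] over all sellable i≤k.
R[1] = 1
R[2] = max(1+1, 4+0) = 4
R[3] = max(1+4, 4+1, 4+0) = 5
R[4] = max(1+5, 4+4, 4+1, 10+0) = 10
R[5] = max(1+10, 4+5, 4+4, 10+1, 15+0) = 15
R[6] = max(1+15, 4+10, 4+5, 10+4, 15+1, 11+0) = 16
R[7] = max(1+16, 4+15, 4+10, …, 11+1, 17+0) = 19
R[8] = max(1+19, 4+16, 4+15, …, 17+1, 10+0) = 20
R[9] = max(1+20, 4+19, 4+16, …, 10+1, 21+0) = 25
R[10] = max(1+25, 4+20, 4+19, …, 21+1, 27+0) = 30
R[11] = max(1+30, 4+25, 4+20, …, 27+1, 20+0) = 31
One optimal cutting: 5 + 5 + 1 → ¢15 + ¢15 + ¢1 = ¢31.

31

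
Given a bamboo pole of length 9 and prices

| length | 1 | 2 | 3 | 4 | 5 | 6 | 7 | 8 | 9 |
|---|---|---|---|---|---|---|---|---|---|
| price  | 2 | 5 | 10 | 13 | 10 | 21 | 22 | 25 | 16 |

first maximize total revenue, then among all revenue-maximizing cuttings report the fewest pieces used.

2

Build r[k] bottom-up: r[k] = max over allowed piece i of (p[i] + r[k−i]).
r[1] = 2
r[2] = 5
r[3] = 10
r[4] = 13
r[5] = 15  (first piece 1, then r[4]=13)
r[6] = 21
r[7] = 23  (first piece 1, then r[6]=21)
r[8] = 26  (first piece 2, then r[6]=21)
r[9] = 31  (first piece 3, then r[6]=21)
Maximum revenue is $31.
Now minimize piece count subject to staying optimal: for each k, pieces[k] = 1 + min over i with p[i]+r[k−i]=r[k] of pieces[k−i].
pieces[6] = 1
pieces[7] = 2
pieces[8] = 2
pieces[9] = 2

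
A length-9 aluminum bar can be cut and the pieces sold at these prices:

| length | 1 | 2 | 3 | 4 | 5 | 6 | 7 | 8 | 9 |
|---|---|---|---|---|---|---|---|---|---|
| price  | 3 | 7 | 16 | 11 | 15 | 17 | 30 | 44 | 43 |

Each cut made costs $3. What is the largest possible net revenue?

44

Let v[k] be the best obtainable value from length k. For each k, try every first piece i and keep the best of price[i] + v[k−i] minus the 3 cut fee when i<k.
v[1] = 3
v[2] = max(3+3-3, 7+0) = 7
v[3] = max(3+7-3, 7+3-3, 16+0) = 16
v[4] = max(3+16-3, 7+7-3, 16+3-3, 11+0) = 16
v[5] = max(3+16-3, 7+16-3, 16+7-3, 11+3-3, 15+0) = 20
v[6] = max(3+20-3, 7+16-3, 16+16-3, 11+7-3, 15+3-3, 17+0) = 29
v[7] = max(3+29-3, 7+20-3, 16+16-3, …, 17+3-3, 30+0) = 30
v[8] = max(3+30-3, 7+29-3, 16+20-3, …, 30+3-3, 44+0) = 44
v[9] = max(3+44-3, 7+30-3, 16+29-3, …, 44+3-3, 43+0) = 44
One optimal plan: pieces 8 + 1 (1 cut) → $47 − $3 = $44.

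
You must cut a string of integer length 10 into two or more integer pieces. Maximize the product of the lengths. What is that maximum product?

Let f[k] be the best product for length k (with at least one cut). For each first piece i, the rest contributes max(k−i, f[k−i]).
f[2] = 1*max(1,0) = 1*1 = 1
f[3] = max(1*2, 2*1) = 2
f[4] = max(1*3, 2*2, 3*1) = 4
f[5] = max(1*4, 2*3, 3*2, 4*1) = 6
f[6] = max(1*6, 2*4, 3*3, 4*2, 5*1) = 9
f[7] = max(1*9, 2*6, 3*4, 4*3, 5*2, 6*1) = 12
f[8] = max(1*12, 2*9, 3*6, …, 6*2, 7*1) = 18
f[9] = max(1*18, 2*12, 3*9, …, 7*2, 8*1) = 27
f[10] = max(1*27, 2*18, 3*12, …, 8*2, 9*1) = 36
One optimal split: 3 + 3 + 2 + 2; product 3*3*2*2 = 36.

36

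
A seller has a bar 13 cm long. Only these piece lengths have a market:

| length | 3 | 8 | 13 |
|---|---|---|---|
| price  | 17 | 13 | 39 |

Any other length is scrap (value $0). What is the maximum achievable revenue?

68

Consider every possible first cut. best[k] is the best of p[i]+best[k−i] over all sellable i≤k.
best[1] = 0
best[2] = 0
best[3] = 17
best[4] = 17
best[5] = 17
best[6] = 34  (first piece 3, then best[3]=17)
best[7] = 34
best[8] = max(17+17, 13+0) = 34
best[9] = max(17+34, 13+0) = 51
best[10] = max(17+34, 13+0) = 51
best[11] = max(17+34, 13+17) = 51
best[12] = max(17+51, 13+17) = 68
best[13] = max(17+51, 13+17, 39+0) = 68
One optimal cutting: pieces 3 + 3 + 3 + 3 with 1 cm of scrap → $68.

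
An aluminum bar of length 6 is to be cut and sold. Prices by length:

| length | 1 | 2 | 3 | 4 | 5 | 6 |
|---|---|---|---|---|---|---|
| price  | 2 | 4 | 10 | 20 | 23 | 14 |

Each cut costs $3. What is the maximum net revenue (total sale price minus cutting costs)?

Consider every possible first cut. net[k] is the best of p[i]+net[k−i] over all sellable i≤k, charging 3 whenever i<k.
net[1] = 2
net[2] = max(2+2-3, 4+0) = 4
net[3] = max(2+4-3, 4+2-3, 10+0) = 10
net[4] = max(2+10-3, 4+4-3, 10+2-3, 20+0) = 20
net[5] = max(2+20-3, 4+10-3, 10+4-3, 20+2-3, 23+0) = 23
net[6] = max(2+23-3, 4+20-3, 10+10-3, 20+4-3, 23+2-3, 14+0) = 22
One optimal plan: pieces 5 + 1 (1 cut) → $25 − $3 = $22.

22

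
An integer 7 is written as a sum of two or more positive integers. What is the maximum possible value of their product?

12

Define f[k] = max over 1≤i<k of i · max(k−i, f[k−i]); the inner max lets the remainder stay uncut if that's better.
f[2] = 1*max(1,0) = 1*1 = 1
f[3] = max(1*2, 2*1) = 2
f[4] = max(1*3, 2*2, 3*1) = 4
f[5] = max(1*4, 2*3, 3*2, 4*1) = 6
f[6] = max(1*6, 2*4, 3*3, 4*2, 5*1) = 9
f[7] = max(1*9, 2*6, 3*4, 4*3, 5*2, 6*1) = 12
One optimal split: 3 + 2 + 2; product 3*2*2 = 12.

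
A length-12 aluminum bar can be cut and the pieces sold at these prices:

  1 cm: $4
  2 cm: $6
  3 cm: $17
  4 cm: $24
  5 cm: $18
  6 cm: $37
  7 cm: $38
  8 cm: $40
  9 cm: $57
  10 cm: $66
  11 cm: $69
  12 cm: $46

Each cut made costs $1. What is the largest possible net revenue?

Build net[k] bottom-up: net[k] = max over allowed piece i of (p[i] + net[k−i]) − 1 per cut.
net[1] = 4
net[2] = 7  (first piece 1, then net[1]=4)
net[3] = 17
net[4] = 24
net[5] = 27  (first piece 1, then net[4]=24)
net[6] = 37
net[7] = 40  (first piece 1, then net[6]=37)
net[8] = 47  (first piece 4, then net[4]=24)
net[9] = 57
net[10] = 66
net[11] = 69  (first piece 1, then net[10]=66)
net[12] = 73  (first piece 3, then net[9]=57)
One optimal plan: pieces 9 + 3 (1 cut) → $74 − $1 = $73.

73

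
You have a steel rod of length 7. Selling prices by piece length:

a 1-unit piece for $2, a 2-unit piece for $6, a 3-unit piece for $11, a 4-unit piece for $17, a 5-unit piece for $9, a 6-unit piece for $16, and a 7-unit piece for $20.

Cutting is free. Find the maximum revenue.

Let R[k] be the best obtainable value from length k. For each k, try every first piece i and keep the best of price[i] + R[k−i].
R[1] = 2
R[2] = max(2+2, 6+0) = 6
R[3] = max(2+6, 6+2, 11+0) = 11
R[4] = max(2+11, 6+6, 11+2, 17+0) = 17
R[5] = max(2+17, 6+11, 11+6, 17+2, 9+0) = 19
R[6] = max(2+19, 6+17, 11+11, 17+6, 9+2, 16+0) = 23
R[7] = max(2+23, 6+19, 11+17, …, 16+2, 20+0) = 28
One optimal cutting: 4 + 3 → $17 + $11 = $28.

28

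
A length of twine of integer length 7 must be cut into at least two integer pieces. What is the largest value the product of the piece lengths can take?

Define m[k] = max over 1≤i<k of i · max(k−i, m[k−i]); the inner max lets the remainder stay uncut if that's better.
m[2] = 1·max(1,0) = 1·1 = 1
m[3] = max(1·2, 2·1) = 2
m[4] = max(1·3, 2·2, 3·1) = 4
m[5] = max(1·4, 2·3, 3·2, 4·1) = 6
m[6] = max(1·6, 2·4, 3·3, 4·2, 5·1) = 9
m[7] = max(1·9, 2·6, 3·4, 4·3, 5·2, 6·1) = 12
One optimal split: 3 + 2 + 2; product 3·2·2 = 12.

12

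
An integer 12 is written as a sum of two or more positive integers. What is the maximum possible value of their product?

Let f[k] be the best product for length k (with at least one cut). For each first piece i, the rest contributes max(k−i, f[k−i]).
f[2] = 1·max(1,0) = 1·1 = 1
f[3] = max(1·2, 2·1) = 2
f[4] = max(1·3, 2·2, 3·1) = 4
f[5] = max(1·4, 2·3, 3·2, 4·1) = 6
f[6] = max(1·6, 2·4, 3·3, 4·2, 5·1) = 9
f[7] = max(1·9, 2·6, 3·4, 4·3, 5·2, 6·1) = 12
f[8] = max(1·12, 2·9, 3·6, …, 6·2, 7·1) = 18
f[9] = max(1·18, 2·12, 3·9, …, 7·2, 8·1) = 27
f[10] = max(1·27, 2·18, 3·12, …, 8·2, 9·1) = 36
f[11] = max(1·36, 2·27, 3·18, …, 9·2, 10·1) = 54
f[12] = max(1·54, 2·36, 3·27, …, 10·2, 11·1) = 81
One optimal split: 3 + 3 + 3 + 3; product 3·3·3·3 = 81.

81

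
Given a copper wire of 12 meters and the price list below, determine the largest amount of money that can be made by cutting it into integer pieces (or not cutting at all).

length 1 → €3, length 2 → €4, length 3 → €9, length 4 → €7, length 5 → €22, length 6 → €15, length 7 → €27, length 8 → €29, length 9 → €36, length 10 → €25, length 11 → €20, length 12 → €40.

Build best[k] bottom-up: best[k] = max over allowed piece i of (p[i] + best[k−i]).
best[1] = 3
best[2] = max(3+3, 4+0) = 6
best[3] = max(3+6, 4+3, 9+0) = 9
best[4] = max(3+9, 4+6, 9+3, 7+0) = 12
best[5] = max(3+12, 4+9, 9+6, 7+3, 22+0) = 22
best[6] = max(3+22, 4+12, 9+9, 7+6, 22+3, 15+0) = 25
best[7] = max(3+25, 4+22, 9+12, …, 15+3, 27+0) = 28
best[8] = max(3+28, 4+25, 9+22, …, 27+3, 29+0) = 31
best[9] = max(3+31, 4+28, 9+25, …, 29+3, 36+0) = 36
best[10] = max(3+36, 4+31, 9+28, …, 36+3, 25+0) = 44
best[11] = max(3+44, 4+36, 9+31, …, 25+3, 20+0) = 47
best[12] = max(3+47, 4+44, 9+36, …, 20+3, 40+0) = 50
One optimal cutting: 5 + 5 + 1 + 1 → €22 + €22 + €3 + €3 = €50.

50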